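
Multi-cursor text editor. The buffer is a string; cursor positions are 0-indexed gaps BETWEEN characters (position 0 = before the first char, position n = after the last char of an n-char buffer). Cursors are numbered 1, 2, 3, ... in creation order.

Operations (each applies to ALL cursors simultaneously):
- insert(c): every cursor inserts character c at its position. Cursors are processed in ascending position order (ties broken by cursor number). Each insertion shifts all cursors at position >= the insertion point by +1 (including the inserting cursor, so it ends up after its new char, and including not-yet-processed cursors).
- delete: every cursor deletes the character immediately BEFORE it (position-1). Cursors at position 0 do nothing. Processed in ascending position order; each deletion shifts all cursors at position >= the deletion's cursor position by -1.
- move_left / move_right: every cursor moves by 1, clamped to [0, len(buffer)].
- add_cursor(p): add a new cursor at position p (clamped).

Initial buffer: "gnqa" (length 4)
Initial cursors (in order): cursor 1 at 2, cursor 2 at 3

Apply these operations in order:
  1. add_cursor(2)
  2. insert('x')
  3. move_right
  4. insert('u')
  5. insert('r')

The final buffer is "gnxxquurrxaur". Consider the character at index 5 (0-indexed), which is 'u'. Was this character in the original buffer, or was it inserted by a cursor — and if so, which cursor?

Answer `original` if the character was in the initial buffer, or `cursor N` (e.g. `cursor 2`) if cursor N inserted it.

After op 1 (add_cursor(2)): buffer="gnqa" (len 4), cursors c1@2 c3@2 c2@3, authorship ....
After op 2 (insert('x')): buffer="gnxxqxa" (len 7), cursors c1@4 c3@4 c2@6, authorship ..13.2.
After op 3 (move_right): buffer="gnxxqxa" (len 7), cursors c1@5 c3@5 c2@7, authorship ..13.2.
After op 4 (insert('u')): buffer="gnxxquuxau" (len 10), cursors c1@7 c3@7 c2@10, authorship ..13.132.2
After op 5 (insert('r')): buffer="gnxxquurrxaur" (len 13), cursors c1@9 c3@9 c2@13, authorship ..13.13132.22
Authorship (.=original, N=cursor N): . . 1 3 . 1 3 1 3 2 . 2 2
Index 5: author = 1

Answer: cursor 1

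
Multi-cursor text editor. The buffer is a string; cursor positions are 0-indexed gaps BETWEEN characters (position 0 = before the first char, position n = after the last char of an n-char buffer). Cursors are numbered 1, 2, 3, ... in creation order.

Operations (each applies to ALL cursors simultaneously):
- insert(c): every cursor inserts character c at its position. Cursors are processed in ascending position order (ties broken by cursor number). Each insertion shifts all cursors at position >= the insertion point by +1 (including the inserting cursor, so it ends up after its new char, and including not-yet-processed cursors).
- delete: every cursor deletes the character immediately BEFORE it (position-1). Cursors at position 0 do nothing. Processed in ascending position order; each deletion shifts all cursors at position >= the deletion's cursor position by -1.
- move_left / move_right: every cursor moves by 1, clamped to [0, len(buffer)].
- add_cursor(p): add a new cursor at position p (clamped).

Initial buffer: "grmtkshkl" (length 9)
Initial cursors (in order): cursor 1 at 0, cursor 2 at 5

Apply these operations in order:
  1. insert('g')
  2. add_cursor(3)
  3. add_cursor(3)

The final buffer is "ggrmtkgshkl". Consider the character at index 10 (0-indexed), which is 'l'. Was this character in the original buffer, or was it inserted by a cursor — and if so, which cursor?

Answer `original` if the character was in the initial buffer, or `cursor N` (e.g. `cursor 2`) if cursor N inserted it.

After op 1 (insert('g')): buffer="ggrmtkgshkl" (len 11), cursors c1@1 c2@7, authorship 1.....2....
After op 2 (add_cursor(3)): buffer="ggrmtkgshkl" (len 11), cursors c1@1 c3@3 c2@7, authorship 1.....2....
After op 3 (add_cursor(3)): buffer="ggrmtkgshkl" (len 11), cursors c1@1 c3@3 c4@3 c2@7, authorship 1.....2....
Authorship (.=original, N=cursor N): 1 . . . . . 2 . . . .
Index 10: author = original

Answer: original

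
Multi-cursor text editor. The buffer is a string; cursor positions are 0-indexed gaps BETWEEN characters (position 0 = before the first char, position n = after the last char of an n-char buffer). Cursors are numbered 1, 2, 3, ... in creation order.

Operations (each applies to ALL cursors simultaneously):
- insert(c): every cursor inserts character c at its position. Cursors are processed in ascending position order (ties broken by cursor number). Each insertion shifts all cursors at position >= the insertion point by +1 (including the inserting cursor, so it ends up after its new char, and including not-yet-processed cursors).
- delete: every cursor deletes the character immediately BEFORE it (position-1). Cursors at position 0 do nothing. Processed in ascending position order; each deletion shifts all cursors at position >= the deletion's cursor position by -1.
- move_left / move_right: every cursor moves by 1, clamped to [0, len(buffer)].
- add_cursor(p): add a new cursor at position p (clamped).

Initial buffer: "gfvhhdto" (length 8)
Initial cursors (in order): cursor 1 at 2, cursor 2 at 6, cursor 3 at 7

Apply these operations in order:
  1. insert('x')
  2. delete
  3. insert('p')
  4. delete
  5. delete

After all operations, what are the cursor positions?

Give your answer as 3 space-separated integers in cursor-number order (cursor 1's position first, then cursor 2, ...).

Answer: 1 4 4

Derivation:
After op 1 (insert('x')): buffer="gfxvhhdxtxo" (len 11), cursors c1@3 c2@8 c3@10, authorship ..1....2.3.
After op 2 (delete): buffer="gfvhhdto" (len 8), cursors c1@2 c2@6 c3@7, authorship ........
After op 3 (insert('p')): buffer="gfpvhhdptpo" (len 11), cursors c1@3 c2@8 c3@10, authorship ..1....2.3.
After op 4 (delete): buffer="gfvhhdto" (len 8), cursors c1@2 c2@6 c3@7, authorship ........
After op 5 (delete): buffer="gvhho" (len 5), cursors c1@1 c2@4 c3@4, authorship .....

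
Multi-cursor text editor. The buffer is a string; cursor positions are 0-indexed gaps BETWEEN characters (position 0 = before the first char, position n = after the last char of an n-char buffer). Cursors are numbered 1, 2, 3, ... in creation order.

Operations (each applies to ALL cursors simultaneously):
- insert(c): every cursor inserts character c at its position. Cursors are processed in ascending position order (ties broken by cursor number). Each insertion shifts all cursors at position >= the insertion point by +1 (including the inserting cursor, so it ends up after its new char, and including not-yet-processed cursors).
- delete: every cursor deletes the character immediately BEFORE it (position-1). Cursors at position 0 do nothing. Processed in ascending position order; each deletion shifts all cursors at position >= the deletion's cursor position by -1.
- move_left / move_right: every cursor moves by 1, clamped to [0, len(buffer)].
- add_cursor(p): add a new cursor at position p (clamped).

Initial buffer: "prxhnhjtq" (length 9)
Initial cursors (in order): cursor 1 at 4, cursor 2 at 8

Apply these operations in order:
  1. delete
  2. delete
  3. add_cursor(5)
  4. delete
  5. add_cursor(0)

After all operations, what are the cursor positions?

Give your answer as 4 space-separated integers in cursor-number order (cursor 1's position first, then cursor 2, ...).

Answer: 1 2 2 0

Derivation:
After op 1 (delete): buffer="prxnhjq" (len 7), cursors c1@3 c2@6, authorship .......
After op 2 (delete): buffer="prnhq" (len 5), cursors c1@2 c2@4, authorship .....
After op 3 (add_cursor(5)): buffer="prnhq" (len 5), cursors c1@2 c2@4 c3@5, authorship .....
After op 4 (delete): buffer="pn" (len 2), cursors c1@1 c2@2 c3@2, authorship ..
After op 5 (add_cursor(0)): buffer="pn" (len 2), cursors c4@0 c1@1 c2@2 c3@2, authorship ..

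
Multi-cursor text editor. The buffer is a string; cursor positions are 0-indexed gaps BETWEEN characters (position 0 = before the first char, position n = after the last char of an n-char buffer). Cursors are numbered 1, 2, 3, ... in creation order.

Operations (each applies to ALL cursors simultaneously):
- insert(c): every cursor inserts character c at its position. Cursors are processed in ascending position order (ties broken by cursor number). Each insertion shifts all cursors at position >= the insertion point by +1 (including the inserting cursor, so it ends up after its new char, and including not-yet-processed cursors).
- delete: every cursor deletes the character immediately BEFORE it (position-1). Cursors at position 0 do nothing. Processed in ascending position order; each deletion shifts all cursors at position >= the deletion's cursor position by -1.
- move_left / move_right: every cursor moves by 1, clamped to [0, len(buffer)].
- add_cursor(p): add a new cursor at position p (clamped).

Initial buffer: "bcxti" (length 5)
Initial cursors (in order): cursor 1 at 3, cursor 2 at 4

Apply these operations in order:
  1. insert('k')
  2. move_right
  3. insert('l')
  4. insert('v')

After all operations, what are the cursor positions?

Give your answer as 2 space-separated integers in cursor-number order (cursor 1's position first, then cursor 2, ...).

Answer: 7 11

Derivation:
After op 1 (insert('k')): buffer="bcxktki" (len 7), cursors c1@4 c2@6, authorship ...1.2.
After op 2 (move_right): buffer="bcxktki" (len 7), cursors c1@5 c2@7, authorship ...1.2.
After op 3 (insert('l')): buffer="bcxktlkil" (len 9), cursors c1@6 c2@9, authorship ...1.12.2
After op 4 (insert('v')): buffer="bcxktlvkilv" (len 11), cursors c1@7 c2@11, authorship ...1.112.22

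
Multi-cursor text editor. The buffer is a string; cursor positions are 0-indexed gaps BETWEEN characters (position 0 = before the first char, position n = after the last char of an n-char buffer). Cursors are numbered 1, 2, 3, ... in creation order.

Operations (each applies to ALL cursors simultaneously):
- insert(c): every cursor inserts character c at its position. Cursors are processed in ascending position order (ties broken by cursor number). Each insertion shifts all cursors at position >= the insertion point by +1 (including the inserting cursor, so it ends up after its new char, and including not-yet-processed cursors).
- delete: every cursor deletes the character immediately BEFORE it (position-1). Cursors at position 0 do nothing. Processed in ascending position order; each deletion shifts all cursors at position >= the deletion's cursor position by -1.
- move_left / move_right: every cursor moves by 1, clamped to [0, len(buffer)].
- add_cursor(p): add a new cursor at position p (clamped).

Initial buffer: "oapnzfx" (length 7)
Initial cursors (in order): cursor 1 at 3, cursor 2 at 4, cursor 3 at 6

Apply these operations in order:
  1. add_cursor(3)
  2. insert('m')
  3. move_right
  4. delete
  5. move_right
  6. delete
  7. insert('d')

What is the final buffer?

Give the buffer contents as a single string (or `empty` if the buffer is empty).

Answer: oapdddd

Derivation:
After op 1 (add_cursor(3)): buffer="oapnzfx" (len 7), cursors c1@3 c4@3 c2@4 c3@6, authorship .......
After op 2 (insert('m')): buffer="oapmmnmzfmx" (len 11), cursors c1@5 c4@5 c2@7 c3@10, authorship ...14.2..3.
After op 3 (move_right): buffer="oapmmnmzfmx" (len 11), cursors c1@6 c4@6 c2@8 c3@11, authorship ...14.2..3.
After op 4 (delete): buffer="oapmmfm" (len 7), cursors c1@4 c4@4 c2@5 c3@7, authorship ...12.3
After op 5 (move_right): buffer="oapmmfm" (len 7), cursors c1@5 c4@5 c2@6 c3@7, authorship ...12.3
After op 6 (delete): buffer="oap" (len 3), cursors c1@3 c2@3 c3@3 c4@3, authorship ...
After op 7 (insert('d')): buffer="oapdddd" (len 7), cursors c1@7 c2@7 c3@7 c4@7, authorship ...1234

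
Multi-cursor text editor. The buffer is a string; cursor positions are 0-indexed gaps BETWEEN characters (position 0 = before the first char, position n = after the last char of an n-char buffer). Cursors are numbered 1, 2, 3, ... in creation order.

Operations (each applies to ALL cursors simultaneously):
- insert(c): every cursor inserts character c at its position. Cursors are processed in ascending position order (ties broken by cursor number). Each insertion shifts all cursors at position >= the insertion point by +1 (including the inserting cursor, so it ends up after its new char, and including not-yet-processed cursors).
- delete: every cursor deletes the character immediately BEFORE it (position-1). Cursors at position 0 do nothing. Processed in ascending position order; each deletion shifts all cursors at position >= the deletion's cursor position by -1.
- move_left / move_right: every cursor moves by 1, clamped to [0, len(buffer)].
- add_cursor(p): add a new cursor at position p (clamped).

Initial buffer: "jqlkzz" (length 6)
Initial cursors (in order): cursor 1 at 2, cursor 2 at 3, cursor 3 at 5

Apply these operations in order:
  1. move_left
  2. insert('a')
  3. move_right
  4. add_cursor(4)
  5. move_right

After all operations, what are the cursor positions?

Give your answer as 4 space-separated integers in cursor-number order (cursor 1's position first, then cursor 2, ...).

Answer: 4 6 9 5

Derivation:
After op 1 (move_left): buffer="jqlkzz" (len 6), cursors c1@1 c2@2 c3@4, authorship ......
After op 2 (insert('a')): buffer="jaqalkazz" (len 9), cursors c1@2 c2@4 c3@7, authorship .1.2..3..
After op 3 (move_right): buffer="jaqalkazz" (len 9), cursors c1@3 c2@5 c3@8, authorship .1.2..3..
After op 4 (add_cursor(4)): buffer="jaqalkazz" (len 9), cursors c1@3 c4@4 c2@5 c3@8, authorship .1.2..3..
After op 5 (move_right): buffer="jaqalkazz" (len 9), cursors c1@4 c4@5 c2@6 c3@9, authorship .1.2..3..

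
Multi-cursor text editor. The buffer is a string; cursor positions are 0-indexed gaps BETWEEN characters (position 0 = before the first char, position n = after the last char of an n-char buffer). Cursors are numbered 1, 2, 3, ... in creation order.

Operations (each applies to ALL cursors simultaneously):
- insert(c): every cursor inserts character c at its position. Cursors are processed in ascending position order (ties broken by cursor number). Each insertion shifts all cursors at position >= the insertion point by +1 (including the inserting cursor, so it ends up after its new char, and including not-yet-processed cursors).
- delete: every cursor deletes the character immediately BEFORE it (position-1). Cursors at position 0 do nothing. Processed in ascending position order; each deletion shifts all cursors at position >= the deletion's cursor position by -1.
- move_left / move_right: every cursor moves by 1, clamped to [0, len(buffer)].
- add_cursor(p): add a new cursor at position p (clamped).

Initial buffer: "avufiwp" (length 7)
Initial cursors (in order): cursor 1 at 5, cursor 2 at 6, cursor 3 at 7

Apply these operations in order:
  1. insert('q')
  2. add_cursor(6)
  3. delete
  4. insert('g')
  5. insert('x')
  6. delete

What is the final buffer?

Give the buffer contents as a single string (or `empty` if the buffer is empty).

After op 1 (insert('q')): buffer="avufiqwqpq" (len 10), cursors c1@6 c2@8 c3@10, authorship .....1.2.3
After op 2 (add_cursor(6)): buffer="avufiqwqpq" (len 10), cursors c1@6 c4@6 c2@8 c3@10, authorship .....1.2.3
After op 3 (delete): buffer="avufwp" (len 6), cursors c1@4 c4@4 c2@5 c3@6, authorship ......
After op 4 (insert('g')): buffer="avufggwgpg" (len 10), cursors c1@6 c4@6 c2@8 c3@10, authorship ....14.2.3
After op 5 (insert('x')): buffer="avufggxxwgxpgx" (len 14), cursors c1@8 c4@8 c2@11 c3@14, authorship ....1414.22.33
After op 6 (delete): buffer="avufggwgpg" (len 10), cursors c1@6 c4@6 c2@8 c3@10, authorship ....14.2.3

Answer: avufggwgpg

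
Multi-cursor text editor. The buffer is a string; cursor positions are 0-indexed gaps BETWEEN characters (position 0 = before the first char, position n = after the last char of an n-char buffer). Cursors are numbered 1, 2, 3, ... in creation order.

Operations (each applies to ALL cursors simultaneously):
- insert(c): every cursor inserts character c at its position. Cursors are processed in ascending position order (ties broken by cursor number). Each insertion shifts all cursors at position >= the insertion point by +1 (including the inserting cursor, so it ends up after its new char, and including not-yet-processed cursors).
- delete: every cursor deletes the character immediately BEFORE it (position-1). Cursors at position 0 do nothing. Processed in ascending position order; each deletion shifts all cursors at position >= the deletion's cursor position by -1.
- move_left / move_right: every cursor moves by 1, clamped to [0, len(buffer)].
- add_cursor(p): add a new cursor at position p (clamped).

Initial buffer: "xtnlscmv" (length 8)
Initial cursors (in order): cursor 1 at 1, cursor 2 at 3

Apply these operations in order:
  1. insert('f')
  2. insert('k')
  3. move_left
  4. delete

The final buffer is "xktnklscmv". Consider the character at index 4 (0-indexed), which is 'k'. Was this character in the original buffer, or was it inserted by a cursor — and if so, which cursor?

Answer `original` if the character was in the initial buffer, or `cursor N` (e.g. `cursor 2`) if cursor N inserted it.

Answer: cursor 2

Derivation:
After op 1 (insert('f')): buffer="xftnflscmv" (len 10), cursors c1@2 c2@5, authorship .1..2.....
After op 2 (insert('k')): buffer="xfktnfklscmv" (len 12), cursors c1@3 c2@7, authorship .11..22.....
After op 3 (move_left): buffer="xfktnfklscmv" (len 12), cursors c1@2 c2@6, authorship .11..22.....
After op 4 (delete): buffer="xktnklscmv" (len 10), cursors c1@1 c2@4, authorship .1..2.....
Authorship (.=original, N=cursor N): . 1 . . 2 . . . . .
Index 4: author = 2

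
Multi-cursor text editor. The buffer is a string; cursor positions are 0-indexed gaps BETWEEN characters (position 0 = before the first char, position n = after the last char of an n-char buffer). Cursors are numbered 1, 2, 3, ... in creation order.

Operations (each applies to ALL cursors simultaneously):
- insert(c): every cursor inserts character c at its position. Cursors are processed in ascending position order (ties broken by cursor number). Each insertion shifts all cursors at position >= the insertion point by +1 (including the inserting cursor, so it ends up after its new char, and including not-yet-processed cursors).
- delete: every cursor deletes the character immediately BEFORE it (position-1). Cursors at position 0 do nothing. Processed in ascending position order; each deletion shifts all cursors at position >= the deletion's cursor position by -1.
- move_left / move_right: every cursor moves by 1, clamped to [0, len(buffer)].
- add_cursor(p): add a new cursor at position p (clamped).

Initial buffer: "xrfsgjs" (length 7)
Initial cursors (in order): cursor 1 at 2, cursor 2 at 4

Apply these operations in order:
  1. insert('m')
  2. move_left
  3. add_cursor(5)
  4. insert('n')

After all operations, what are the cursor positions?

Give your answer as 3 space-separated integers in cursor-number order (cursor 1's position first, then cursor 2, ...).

After op 1 (insert('m')): buffer="xrmfsmgjs" (len 9), cursors c1@3 c2@6, authorship ..1..2...
After op 2 (move_left): buffer="xrmfsmgjs" (len 9), cursors c1@2 c2@5, authorship ..1..2...
After op 3 (add_cursor(5)): buffer="xrmfsmgjs" (len 9), cursors c1@2 c2@5 c3@5, authorship ..1..2...
After op 4 (insert('n')): buffer="xrnmfsnnmgjs" (len 12), cursors c1@3 c2@8 c3@8, authorship ..11..232...

Answer: 3 8 8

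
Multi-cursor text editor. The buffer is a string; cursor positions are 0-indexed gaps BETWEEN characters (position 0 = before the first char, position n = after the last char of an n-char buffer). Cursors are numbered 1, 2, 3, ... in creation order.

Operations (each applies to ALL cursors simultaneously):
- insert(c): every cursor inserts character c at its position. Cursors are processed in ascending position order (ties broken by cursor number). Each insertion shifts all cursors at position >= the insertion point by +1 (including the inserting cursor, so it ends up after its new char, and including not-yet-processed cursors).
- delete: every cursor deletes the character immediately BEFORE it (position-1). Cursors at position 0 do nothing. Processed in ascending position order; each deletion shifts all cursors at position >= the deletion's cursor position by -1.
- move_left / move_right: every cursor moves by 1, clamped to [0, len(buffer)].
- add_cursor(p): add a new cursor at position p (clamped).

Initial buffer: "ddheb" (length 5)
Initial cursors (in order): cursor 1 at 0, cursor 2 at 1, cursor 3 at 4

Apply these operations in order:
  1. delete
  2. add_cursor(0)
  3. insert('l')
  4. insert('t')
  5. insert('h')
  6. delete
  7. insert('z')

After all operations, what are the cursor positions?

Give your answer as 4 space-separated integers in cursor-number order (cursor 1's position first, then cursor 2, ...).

After op 1 (delete): buffer="dhb" (len 3), cursors c1@0 c2@0 c3@2, authorship ...
After op 2 (add_cursor(0)): buffer="dhb" (len 3), cursors c1@0 c2@0 c4@0 c3@2, authorship ...
After op 3 (insert('l')): buffer="llldhlb" (len 7), cursors c1@3 c2@3 c4@3 c3@6, authorship 124..3.
After op 4 (insert('t')): buffer="llltttdhltb" (len 11), cursors c1@6 c2@6 c4@6 c3@10, authorship 124124..33.
After op 5 (insert('h')): buffer="lllttthhhdhlthb" (len 15), cursors c1@9 c2@9 c4@9 c3@14, authorship 124124124..333.
After op 6 (delete): buffer="llltttdhltb" (len 11), cursors c1@6 c2@6 c4@6 c3@10, authorship 124124..33.
After op 7 (insert('z')): buffer="llltttzzzdhltzb" (len 15), cursors c1@9 c2@9 c4@9 c3@14, authorship 124124124..333.

Answer: 9 9 14 9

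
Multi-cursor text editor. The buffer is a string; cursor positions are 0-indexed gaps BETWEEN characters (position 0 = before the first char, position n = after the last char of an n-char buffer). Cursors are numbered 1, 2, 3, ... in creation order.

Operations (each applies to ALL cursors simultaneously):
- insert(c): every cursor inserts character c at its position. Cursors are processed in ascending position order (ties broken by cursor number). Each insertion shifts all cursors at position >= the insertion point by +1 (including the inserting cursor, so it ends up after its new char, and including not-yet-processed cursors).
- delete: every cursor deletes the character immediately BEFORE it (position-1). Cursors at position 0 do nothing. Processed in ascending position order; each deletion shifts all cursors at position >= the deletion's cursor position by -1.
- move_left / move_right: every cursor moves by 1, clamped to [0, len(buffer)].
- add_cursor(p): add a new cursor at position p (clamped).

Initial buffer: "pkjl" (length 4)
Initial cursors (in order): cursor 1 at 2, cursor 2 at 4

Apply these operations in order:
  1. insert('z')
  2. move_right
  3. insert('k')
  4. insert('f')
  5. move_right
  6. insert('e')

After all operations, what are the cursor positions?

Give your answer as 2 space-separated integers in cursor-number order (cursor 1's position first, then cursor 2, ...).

After op 1 (insert('z')): buffer="pkzjlz" (len 6), cursors c1@3 c2@6, authorship ..1..2
After op 2 (move_right): buffer="pkzjlz" (len 6), cursors c1@4 c2@6, authorship ..1..2
After op 3 (insert('k')): buffer="pkzjklzk" (len 8), cursors c1@5 c2@8, authorship ..1.1.22
After op 4 (insert('f')): buffer="pkzjkflzkf" (len 10), cursors c1@6 c2@10, authorship ..1.11.222
After op 5 (move_right): buffer="pkzjkflzkf" (len 10), cursors c1@7 c2@10, authorship ..1.11.222
After op 6 (insert('e')): buffer="pkzjkflezkfe" (len 12), cursors c1@8 c2@12, authorship ..1.11.12222

Answer: 8 12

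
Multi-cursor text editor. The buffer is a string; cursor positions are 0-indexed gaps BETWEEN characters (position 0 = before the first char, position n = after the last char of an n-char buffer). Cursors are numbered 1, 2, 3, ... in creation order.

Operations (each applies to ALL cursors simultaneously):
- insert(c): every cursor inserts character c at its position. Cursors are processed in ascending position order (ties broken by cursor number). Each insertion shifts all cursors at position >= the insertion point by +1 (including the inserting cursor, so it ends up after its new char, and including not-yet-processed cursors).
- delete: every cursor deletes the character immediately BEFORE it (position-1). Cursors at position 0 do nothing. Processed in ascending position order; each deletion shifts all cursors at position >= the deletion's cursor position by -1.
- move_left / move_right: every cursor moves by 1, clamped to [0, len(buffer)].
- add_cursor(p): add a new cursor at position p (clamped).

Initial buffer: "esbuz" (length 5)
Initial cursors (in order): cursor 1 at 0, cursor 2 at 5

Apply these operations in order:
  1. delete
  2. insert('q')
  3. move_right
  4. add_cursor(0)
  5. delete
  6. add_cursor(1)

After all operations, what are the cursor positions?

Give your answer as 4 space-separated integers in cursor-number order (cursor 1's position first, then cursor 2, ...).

Answer: 1 4 0 1

Derivation:
After op 1 (delete): buffer="esbu" (len 4), cursors c1@0 c2@4, authorship ....
After op 2 (insert('q')): buffer="qesbuq" (len 6), cursors c1@1 c2@6, authorship 1....2
After op 3 (move_right): buffer="qesbuq" (len 6), cursors c1@2 c2@6, authorship 1....2
After op 4 (add_cursor(0)): buffer="qesbuq" (len 6), cursors c3@0 c1@2 c2@6, authorship 1....2
After op 5 (delete): buffer="qsbu" (len 4), cursors c3@0 c1@1 c2@4, authorship 1...
After op 6 (add_cursor(1)): buffer="qsbu" (len 4), cursors c3@0 c1@1 c4@1 c2@4, authorship 1...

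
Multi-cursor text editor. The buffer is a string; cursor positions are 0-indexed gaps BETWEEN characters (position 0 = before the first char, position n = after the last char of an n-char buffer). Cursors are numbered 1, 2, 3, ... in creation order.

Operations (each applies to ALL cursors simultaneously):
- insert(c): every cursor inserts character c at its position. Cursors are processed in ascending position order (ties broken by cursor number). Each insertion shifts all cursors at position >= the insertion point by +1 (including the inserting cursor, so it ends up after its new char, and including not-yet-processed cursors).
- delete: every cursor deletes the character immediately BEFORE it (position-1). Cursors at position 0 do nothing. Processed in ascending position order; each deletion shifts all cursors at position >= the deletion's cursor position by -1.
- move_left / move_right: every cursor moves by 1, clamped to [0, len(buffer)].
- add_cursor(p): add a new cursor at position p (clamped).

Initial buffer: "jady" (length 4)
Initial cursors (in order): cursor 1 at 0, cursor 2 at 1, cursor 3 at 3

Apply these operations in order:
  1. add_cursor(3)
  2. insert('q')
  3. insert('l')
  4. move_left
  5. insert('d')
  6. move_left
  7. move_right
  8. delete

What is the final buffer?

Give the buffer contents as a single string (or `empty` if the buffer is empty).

After op 1 (add_cursor(3)): buffer="jady" (len 4), cursors c1@0 c2@1 c3@3 c4@3, authorship ....
After op 2 (insert('q')): buffer="qjqadqqy" (len 8), cursors c1@1 c2@3 c3@7 c4@7, authorship 1.2..34.
After op 3 (insert('l')): buffer="qljqladqqlly" (len 12), cursors c1@2 c2@5 c3@11 c4@11, authorship 11.22..3434.
After op 4 (move_left): buffer="qljqladqqlly" (len 12), cursors c1@1 c2@4 c3@10 c4@10, authorship 11.22..3434.
After op 5 (insert('d')): buffer="qdljqdladqqlddly" (len 16), cursors c1@2 c2@6 c3@14 c4@14, authorship 111.222..343344.
After op 6 (move_left): buffer="qdljqdladqqlddly" (len 16), cursors c1@1 c2@5 c3@13 c4@13, authorship 111.222..343344.
After op 7 (move_right): buffer="qdljqdladqqlddly" (len 16), cursors c1@2 c2@6 c3@14 c4@14, authorship 111.222..343344.
After op 8 (delete): buffer="qljqladqqlly" (len 12), cursors c1@1 c2@4 c3@10 c4@10, authorship 11.22..3434.

Answer: qljqladqqlly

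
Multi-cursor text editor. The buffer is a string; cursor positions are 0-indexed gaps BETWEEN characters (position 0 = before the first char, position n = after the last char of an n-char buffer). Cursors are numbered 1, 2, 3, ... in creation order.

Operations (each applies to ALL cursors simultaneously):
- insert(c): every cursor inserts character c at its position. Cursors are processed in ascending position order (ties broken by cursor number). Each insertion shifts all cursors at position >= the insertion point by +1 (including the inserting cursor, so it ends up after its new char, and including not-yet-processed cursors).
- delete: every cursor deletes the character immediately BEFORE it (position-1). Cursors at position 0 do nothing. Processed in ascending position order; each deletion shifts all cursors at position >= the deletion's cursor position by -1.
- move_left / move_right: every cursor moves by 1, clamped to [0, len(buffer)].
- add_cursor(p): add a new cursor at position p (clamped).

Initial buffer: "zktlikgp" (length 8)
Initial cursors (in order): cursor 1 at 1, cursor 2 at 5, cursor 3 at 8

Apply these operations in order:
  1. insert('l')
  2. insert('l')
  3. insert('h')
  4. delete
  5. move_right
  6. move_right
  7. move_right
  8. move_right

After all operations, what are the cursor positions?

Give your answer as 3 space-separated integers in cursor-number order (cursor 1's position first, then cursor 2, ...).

Answer: 7 13 14

Derivation:
After op 1 (insert('l')): buffer="zlktlilkgpl" (len 11), cursors c1@2 c2@7 c3@11, authorship .1....2...3
After op 2 (insert('l')): buffer="zllktlillkgpll" (len 14), cursors c1@3 c2@9 c3@14, authorship .11....22...33
After op 3 (insert('h')): buffer="zllhktlillhkgpllh" (len 17), cursors c1@4 c2@11 c3@17, authorship .111....222...333
After op 4 (delete): buffer="zllktlillkgpll" (len 14), cursors c1@3 c2@9 c3@14, authorship .11....22...33
After op 5 (move_right): buffer="zllktlillkgpll" (len 14), cursors c1@4 c2@10 c3@14, authorship .11....22...33
After op 6 (move_right): buffer="zllktlillkgpll" (len 14), cursors c1@5 c2@11 c3@14, authorship .11....22...33
After op 7 (move_right): buffer="zllktlillkgpll" (len 14), cursors c1@6 c2@12 c3@14, authorship .11....22...33
After op 8 (move_right): buffer="zllktlillkgpll" (len 14), cursors c1@7 c2@13 c3@14, authorship .11....22...33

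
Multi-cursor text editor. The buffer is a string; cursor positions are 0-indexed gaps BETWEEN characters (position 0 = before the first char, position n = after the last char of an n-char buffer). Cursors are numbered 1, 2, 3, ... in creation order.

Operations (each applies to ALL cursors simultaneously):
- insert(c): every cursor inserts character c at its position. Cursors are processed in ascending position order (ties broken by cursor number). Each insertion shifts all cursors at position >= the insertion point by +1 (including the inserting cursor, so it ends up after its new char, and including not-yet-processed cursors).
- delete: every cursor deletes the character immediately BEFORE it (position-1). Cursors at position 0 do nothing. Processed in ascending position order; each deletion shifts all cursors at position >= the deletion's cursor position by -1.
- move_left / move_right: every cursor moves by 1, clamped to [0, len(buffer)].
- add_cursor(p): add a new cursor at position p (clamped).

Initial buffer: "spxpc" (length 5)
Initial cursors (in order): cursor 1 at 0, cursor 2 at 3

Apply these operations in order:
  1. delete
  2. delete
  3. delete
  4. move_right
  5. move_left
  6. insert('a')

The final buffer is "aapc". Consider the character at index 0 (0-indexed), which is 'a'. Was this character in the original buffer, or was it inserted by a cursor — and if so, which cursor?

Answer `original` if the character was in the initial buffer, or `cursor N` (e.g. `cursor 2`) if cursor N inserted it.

Answer: cursor 1

Derivation:
After op 1 (delete): buffer="sppc" (len 4), cursors c1@0 c2@2, authorship ....
After op 2 (delete): buffer="spc" (len 3), cursors c1@0 c2@1, authorship ...
After op 3 (delete): buffer="pc" (len 2), cursors c1@0 c2@0, authorship ..
After op 4 (move_right): buffer="pc" (len 2), cursors c1@1 c2@1, authorship ..
After op 5 (move_left): buffer="pc" (len 2), cursors c1@0 c2@0, authorship ..
After op 6 (insert('a')): buffer="aapc" (len 4), cursors c1@2 c2@2, authorship 12..
Authorship (.=original, N=cursor N): 1 2 . .
Index 0: author = 1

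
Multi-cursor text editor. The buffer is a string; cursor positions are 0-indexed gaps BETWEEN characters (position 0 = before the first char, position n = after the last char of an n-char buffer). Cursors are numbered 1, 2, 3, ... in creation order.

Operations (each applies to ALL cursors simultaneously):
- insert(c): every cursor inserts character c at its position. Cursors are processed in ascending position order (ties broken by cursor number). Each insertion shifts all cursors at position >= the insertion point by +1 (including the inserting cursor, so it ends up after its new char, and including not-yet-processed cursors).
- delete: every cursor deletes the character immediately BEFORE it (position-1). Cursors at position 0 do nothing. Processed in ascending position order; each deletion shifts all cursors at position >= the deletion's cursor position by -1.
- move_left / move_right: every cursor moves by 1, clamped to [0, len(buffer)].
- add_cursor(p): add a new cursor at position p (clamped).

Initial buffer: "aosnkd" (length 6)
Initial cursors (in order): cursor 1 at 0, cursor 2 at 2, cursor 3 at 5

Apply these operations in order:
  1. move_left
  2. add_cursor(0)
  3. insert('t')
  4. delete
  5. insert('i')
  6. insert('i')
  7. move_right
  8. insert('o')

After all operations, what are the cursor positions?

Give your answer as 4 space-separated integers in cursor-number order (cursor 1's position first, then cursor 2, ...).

After op 1 (move_left): buffer="aosnkd" (len 6), cursors c1@0 c2@1 c3@4, authorship ......
After op 2 (add_cursor(0)): buffer="aosnkd" (len 6), cursors c1@0 c4@0 c2@1 c3@4, authorship ......
After op 3 (insert('t')): buffer="ttatosntkd" (len 10), cursors c1@2 c4@2 c2@4 c3@8, authorship 14.2...3..
After op 4 (delete): buffer="aosnkd" (len 6), cursors c1@0 c4@0 c2@1 c3@4, authorship ......
After op 5 (insert('i')): buffer="iiaiosnikd" (len 10), cursors c1@2 c4@2 c2@4 c3@8, authorship 14.2...3..
After op 6 (insert('i')): buffer="iiiiaiiosniikd" (len 14), cursors c1@4 c4@4 c2@7 c3@12, authorship 1414.22...33..
After op 7 (move_right): buffer="iiiiaiiosniikd" (len 14), cursors c1@5 c4@5 c2@8 c3@13, authorship 1414.22...33..
After op 8 (insert('o')): buffer="iiiiaooiioosniikod" (len 18), cursors c1@7 c4@7 c2@11 c3@17, authorship 1414.1422.2..33.3.

Answer: 7 11 17 7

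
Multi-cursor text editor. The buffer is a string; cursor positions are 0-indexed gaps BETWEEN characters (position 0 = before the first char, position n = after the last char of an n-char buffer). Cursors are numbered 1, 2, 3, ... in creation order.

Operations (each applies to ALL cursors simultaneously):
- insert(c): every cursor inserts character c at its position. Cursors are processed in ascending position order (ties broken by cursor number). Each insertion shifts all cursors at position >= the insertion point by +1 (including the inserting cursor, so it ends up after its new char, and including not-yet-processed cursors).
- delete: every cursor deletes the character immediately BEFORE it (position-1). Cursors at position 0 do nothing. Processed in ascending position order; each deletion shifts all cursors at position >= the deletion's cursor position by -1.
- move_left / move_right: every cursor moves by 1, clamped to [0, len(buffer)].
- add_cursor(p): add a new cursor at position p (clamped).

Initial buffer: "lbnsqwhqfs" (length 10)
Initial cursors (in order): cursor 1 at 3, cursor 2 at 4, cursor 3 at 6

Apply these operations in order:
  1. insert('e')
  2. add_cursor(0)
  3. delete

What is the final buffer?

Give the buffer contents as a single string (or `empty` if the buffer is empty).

After op 1 (insert('e')): buffer="lbneseqwehqfs" (len 13), cursors c1@4 c2@6 c3@9, authorship ...1.2..3....
After op 2 (add_cursor(0)): buffer="lbneseqwehqfs" (len 13), cursors c4@0 c1@4 c2@6 c3@9, authorship ...1.2..3....
After op 3 (delete): buffer="lbnsqwhqfs" (len 10), cursors c4@0 c1@3 c2@4 c3@6, authorship ..........

Answer: lbnsqwhqfs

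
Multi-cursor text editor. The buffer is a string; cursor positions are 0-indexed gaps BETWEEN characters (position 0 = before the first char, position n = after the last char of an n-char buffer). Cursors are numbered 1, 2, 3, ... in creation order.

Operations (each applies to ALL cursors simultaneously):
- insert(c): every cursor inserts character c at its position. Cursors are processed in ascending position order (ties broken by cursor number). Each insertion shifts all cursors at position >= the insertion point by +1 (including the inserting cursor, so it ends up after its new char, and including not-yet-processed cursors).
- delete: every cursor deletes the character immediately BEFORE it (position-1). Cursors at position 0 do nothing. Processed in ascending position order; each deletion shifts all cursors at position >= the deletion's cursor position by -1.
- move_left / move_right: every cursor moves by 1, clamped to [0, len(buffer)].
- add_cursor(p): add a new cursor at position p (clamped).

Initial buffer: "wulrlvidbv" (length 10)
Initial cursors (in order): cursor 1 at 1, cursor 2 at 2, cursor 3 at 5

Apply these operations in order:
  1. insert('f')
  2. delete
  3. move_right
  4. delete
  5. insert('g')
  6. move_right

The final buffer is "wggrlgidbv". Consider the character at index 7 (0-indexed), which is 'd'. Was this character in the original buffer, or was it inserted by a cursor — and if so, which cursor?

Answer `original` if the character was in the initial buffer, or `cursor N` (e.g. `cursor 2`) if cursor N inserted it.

After op 1 (insert('f')): buffer="wfuflrlfvidbv" (len 13), cursors c1@2 c2@4 c3@8, authorship .1.2...3.....
After op 2 (delete): buffer="wulrlvidbv" (len 10), cursors c1@1 c2@2 c3@5, authorship ..........
After op 3 (move_right): buffer="wulrlvidbv" (len 10), cursors c1@2 c2@3 c3@6, authorship ..........
After op 4 (delete): buffer="wrlidbv" (len 7), cursors c1@1 c2@1 c3@3, authorship .......
After op 5 (insert('g')): buffer="wggrlgidbv" (len 10), cursors c1@3 c2@3 c3@6, authorship .12..3....
After op 6 (move_right): buffer="wggrlgidbv" (len 10), cursors c1@4 c2@4 c3@7, authorship .12..3....
Authorship (.=original, N=cursor N): . 1 2 . . 3 . . . .
Index 7: author = original

Answer: original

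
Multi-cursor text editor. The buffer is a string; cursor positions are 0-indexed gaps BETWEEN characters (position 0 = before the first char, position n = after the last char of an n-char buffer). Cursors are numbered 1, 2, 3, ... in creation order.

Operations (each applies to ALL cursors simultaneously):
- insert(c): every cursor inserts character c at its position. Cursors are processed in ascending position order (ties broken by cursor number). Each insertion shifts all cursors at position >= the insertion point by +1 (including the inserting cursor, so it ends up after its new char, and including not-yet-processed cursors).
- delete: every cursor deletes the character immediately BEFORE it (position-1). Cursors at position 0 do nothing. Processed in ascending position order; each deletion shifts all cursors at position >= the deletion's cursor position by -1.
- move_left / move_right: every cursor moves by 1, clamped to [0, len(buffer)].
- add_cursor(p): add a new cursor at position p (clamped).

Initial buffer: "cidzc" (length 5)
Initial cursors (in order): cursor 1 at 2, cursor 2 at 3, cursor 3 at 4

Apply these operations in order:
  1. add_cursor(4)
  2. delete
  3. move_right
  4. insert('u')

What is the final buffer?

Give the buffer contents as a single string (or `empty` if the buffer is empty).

After op 1 (add_cursor(4)): buffer="cidzc" (len 5), cursors c1@2 c2@3 c3@4 c4@4, authorship .....
After op 2 (delete): buffer="c" (len 1), cursors c1@0 c2@0 c3@0 c4@0, authorship .
After op 3 (move_right): buffer="c" (len 1), cursors c1@1 c2@1 c3@1 c4@1, authorship .
After op 4 (insert('u')): buffer="cuuuu" (len 5), cursors c1@5 c2@5 c3@5 c4@5, authorship .1234

Answer: cuuuu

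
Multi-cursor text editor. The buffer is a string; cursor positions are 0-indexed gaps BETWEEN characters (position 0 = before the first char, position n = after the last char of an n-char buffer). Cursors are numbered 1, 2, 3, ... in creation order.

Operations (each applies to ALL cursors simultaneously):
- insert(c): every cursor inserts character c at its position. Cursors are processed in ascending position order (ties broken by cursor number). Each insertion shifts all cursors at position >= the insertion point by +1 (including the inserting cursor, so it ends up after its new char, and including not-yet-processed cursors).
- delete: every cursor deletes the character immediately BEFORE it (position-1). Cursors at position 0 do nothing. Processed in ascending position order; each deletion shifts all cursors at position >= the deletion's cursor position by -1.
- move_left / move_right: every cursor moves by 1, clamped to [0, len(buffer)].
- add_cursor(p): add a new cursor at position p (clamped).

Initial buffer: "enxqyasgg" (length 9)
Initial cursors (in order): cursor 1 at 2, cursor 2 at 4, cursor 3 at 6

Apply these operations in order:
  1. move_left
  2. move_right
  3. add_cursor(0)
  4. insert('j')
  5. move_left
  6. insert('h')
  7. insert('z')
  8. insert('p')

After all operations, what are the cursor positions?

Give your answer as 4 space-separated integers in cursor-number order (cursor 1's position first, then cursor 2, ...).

Answer: 9 15 21 3

Derivation:
After op 1 (move_left): buffer="enxqyasgg" (len 9), cursors c1@1 c2@3 c3@5, authorship .........
After op 2 (move_right): buffer="enxqyasgg" (len 9), cursors c1@2 c2@4 c3@6, authorship .........
After op 3 (add_cursor(0)): buffer="enxqyasgg" (len 9), cursors c4@0 c1@2 c2@4 c3@6, authorship .........
After op 4 (insert('j')): buffer="jenjxqjyajsgg" (len 13), cursors c4@1 c1@4 c2@7 c3@10, authorship 4..1..2..3...
After op 5 (move_left): buffer="jenjxqjyajsgg" (len 13), cursors c4@0 c1@3 c2@6 c3@9, authorship 4..1..2..3...
After op 6 (insert('h')): buffer="hjenhjxqhjyahjsgg" (len 17), cursors c4@1 c1@5 c2@9 c3@13, authorship 44..11..22..33...
After op 7 (insert('z')): buffer="hzjenhzjxqhzjyahzjsgg" (len 21), cursors c4@2 c1@7 c2@12 c3@17, authorship 444..111..222..333...
After op 8 (insert('p')): buffer="hzpjenhzpjxqhzpjyahzpjsgg" (len 25), cursors c4@3 c1@9 c2@15 c3@21, authorship 4444..1111..2222..3333...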